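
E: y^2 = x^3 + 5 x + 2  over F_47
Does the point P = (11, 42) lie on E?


Check whether y^2 = x^3 + 5 x + 2 (mod 47) for (x, y) = (11, 42).
LHS: y^2 = 42^2 mod 47 = 25
RHS: x^3 + 5 x + 2 = 11^3 + 5*11 + 2 mod 47 = 25
LHS = RHS

Yes, on the curve


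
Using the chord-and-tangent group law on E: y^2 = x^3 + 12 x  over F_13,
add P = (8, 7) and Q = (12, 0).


P != Q, so use the chord formula.
s = (y2 - y1) / (x2 - x1) = (6) / (4) mod 13 = 8
x3 = s^2 - x1 - x2 mod 13 = 8^2 - 8 - 12 = 5
y3 = s (x1 - x3) - y1 mod 13 = 8 * (8 - 5) - 7 = 4

P + Q = (5, 4)


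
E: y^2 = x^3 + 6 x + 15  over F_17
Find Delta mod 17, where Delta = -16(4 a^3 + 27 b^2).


4 a^3 + 27 b^2 = 4*6^3 + 27*15^2 = 864 + 6075 = 6939
Delta = -16 * (6939) = -111024
Delta mod 17 = 3

Delta = 3 (mod 17)


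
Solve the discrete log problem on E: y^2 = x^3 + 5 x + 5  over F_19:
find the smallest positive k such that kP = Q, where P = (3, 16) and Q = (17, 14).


Enumerate multiples of P until we hit Q = (17, 14):
  1P = (3, 16)
  2P = (14, 11)
  3P = (11, 17)
  4P = (16, 18)
  5P = (17, 14)
Match found at i = 5.

k = 5


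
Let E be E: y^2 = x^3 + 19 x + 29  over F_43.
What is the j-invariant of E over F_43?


Delta = -16(4 a^3 + 27 b^2) mod 43 = 6
-1728 * (4 a)^3 = -1728 * (4*19)^3 mod 43 = 2
j = 2 * 6^(-1) mod 43 = 29

j = 29 (mod 43)


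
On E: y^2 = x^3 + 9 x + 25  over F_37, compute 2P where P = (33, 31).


Doubling: s = (3 x1^2 + a) / (2 y1)
s = (3*33^2 + 9) / (2*31) mod 37 = 23
x3 = s^2 - 2 x1 mod 37 = 23^2 - 2*33 = 19
y3 = s (x1 - x3) - y1 mod 37 = 23 * (33 - 19) - 31 = 32

2P = (19, 32)


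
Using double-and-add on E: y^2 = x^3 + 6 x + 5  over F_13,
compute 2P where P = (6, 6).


k = 2 = 10_2 (binary, LSB first: 01)
Double-and-add from P = (6, 6):
  bit 0 = 0: acc unchanged = O
  bit 1 = 1: acc = O + (10, 8) = (10, 8)

2P = (10, 8)


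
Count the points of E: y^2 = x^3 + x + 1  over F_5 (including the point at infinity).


For each x in F_5, count y with y^2 = x^3 + 1 x + 1 mod 5:
  x = 0: RHS = 1, y in [1, 4]  -> 2 point(s)
  x = 2: RHS = 1, y in [1, 4]  -> 2 point(s)
  x = 3: RHS = 1, y in [1, 4]  -> 2 point(s)
  x = 4: RHS = 4, y in [2, 3]  -> 2 point(s)
Affine points: 8. Add the point at infinity: total = 9.

#E(F_5) = 9


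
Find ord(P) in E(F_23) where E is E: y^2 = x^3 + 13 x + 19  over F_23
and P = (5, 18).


Compute successive multiples of P until we hit O:
  1P = (5, 18)
  2P = (15, 1)
  3P = (19, 15)
  4P = (17, 1)
  5P = (7, 4)
  6P = (14, 22)
  7P = (13, 4)
  8P = (21, 10)
  ... (continuing to 21P)
  21P = O

ord(P) = 21


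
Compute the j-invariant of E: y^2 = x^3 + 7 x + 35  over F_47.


Delta = -16(4 a^3 + 27 b^2) mod 47 = 17
-1728 * (4 a)^3 = -1728 * (4*7)^3 mod 47 = 33
j = 33 * 17^(-1) mod 47 = 13

j = 13 (mod 47)


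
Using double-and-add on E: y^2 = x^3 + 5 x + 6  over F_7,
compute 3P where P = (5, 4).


k = 3 = 11_2 (binary, LSB first: 11)
Double-and-add from P = (5, 4):
  bit 0 = 1: acc = O + (5, 4) = (5, 4)
  bit 1 = 1: acc = (5, 4) + (6, 0) = (5, 3)

3P = (5, 3)


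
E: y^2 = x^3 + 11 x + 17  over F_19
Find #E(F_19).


For each x in F_19, count y with y^2 = x^3 + 11 x + 17 mod 19:
  x = 0: RHS = 17, y in [6, 13]  -> 2 point(s)
  x = 2: RHS = 9, y in [3, 16]  -> 2 point(s)
  x = 3: RHS = 1, y in [1, 18]  -> 2 point(s)
  x = 4: RHS = 11, y in [7, 12]  -> 2 point(s)
  x = 5: RHS = 7, y in [8, 11]  -> 2 point(s)
  x = 7: RHS = 0, y in [0]  -> 1 point(s)
  x = 8: RHS = 9, y in [3, 16]  -> 2 point(s)
  x = 9: RHS = 9, y in [3, 16]  -> 2 point(s)
  x = 10: RHS = 6, y in [5, 14]  -> 2 point(s)
  x = 11: RHS = 6, y in [5, 14]  -> 2 point(s)
  x = 13: RHS = 1, y in [1, 18]  -> 2 point(s)
  x = 15: RHS = 4, y in [2, 17]  -> 2 point(s)
  x = 17: RHS = 6, y in [5, 14]  -> 2 point(s)
  x = 18: RHS = 5, y in [9, 10]  -> 2 point(s)
Affine points: 27. Add the point at infinity: total = 28.

#E(F_19) = 28


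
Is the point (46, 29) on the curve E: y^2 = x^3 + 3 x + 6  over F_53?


Check whether y^2 = x^3 + 3 x + 6 (mod 53) for (x, y) = (46, 29).
LHS: y^2 = 29^2 mod 53 = 46
RHS: x^3 + 3 x + 6 = 46^3 + 3*46 + 6 mod 53 = 13
LHS != RHS

No, not on the curve


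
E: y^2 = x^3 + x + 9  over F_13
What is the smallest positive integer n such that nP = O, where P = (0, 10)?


Compute successive multiples of P until we hit O:
  1P = (0, 10)
  2P = (4, 8)
  3P = (6, 6)
  4P = (6, 7)
  5P = (4, 5)
  6P = (0, 3)
  7P = O

ord(P) = 7


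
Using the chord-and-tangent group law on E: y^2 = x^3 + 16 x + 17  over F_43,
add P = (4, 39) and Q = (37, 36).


P != Q, so use the chord formula.
s = (y2 - y1) / (x2 - x1) = (40) / (33) mod 43 = 39
x3 = s^2 - x1 - x2 mod 43 = 39^2 - 4 - 37 = 18
y3 = s (x1 - x3) - y1 mod 43 = 39 * (4 - 18) - 39 = 17

P + Q = (18, 17)


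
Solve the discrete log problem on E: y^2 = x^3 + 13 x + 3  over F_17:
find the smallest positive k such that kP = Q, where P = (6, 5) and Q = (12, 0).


Enumerate multiples of P until we hit Q = (12, 0):
  1P = (6, 5)
  2P = (3, 16)
  3P = (12, 0)
Match found at i = 3.

k = 3


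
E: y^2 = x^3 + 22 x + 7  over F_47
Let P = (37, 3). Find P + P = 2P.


Doubling: s = (3 x1^2 + a) / (2 y1)
s = (3*37^2 + 22) / (2*3) mod 47 = 38
x3 = s^2 - 2 x1 mod 47 = 38^2 - 2*37 = 7
y3 = s (x1 - x3) - y1 mod 47 = 38 * (37 - 7) - 3 = 9

2P = (7, 9)


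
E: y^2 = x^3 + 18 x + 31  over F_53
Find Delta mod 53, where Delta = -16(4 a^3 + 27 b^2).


4 a^3 + 27 b^2 = 4*18^3 + 27*31^2 = 23328 + 25947 = 49275
Delta = -16 * (49275) = -788400
Delta mod 53 = 28

Delta = 28 (mod 53)


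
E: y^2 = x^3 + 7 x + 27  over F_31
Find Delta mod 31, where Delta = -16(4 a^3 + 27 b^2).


4 a^3 + 27 b^2 = 4*7^3 + 27*27^2 = 1372 + 19683 = 21055
Delta = -16 * (21055) = -336880
Delta mod 31 = 28

Delta = 28 (mod 31)


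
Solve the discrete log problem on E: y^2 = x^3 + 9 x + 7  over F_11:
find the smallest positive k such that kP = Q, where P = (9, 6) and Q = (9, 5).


Enumerate multiples of P until we hit Q = (9, 5):
  1P = (9, 6)
  2P = (5, 1)
  3P = (2, 0)
  4P = (5, 10)
  5P = (9, 5)
Match found at i = 5.

k = 5


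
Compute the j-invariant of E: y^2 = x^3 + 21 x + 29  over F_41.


Delta = -16(4 a^3 + 27 b^2) mod 41 = 22
-1728 * (4 a)^3 = -1728 * (4*21)^3 mod 41 = 34
j = 34 * 22^(-1) mod 41 = 9

j = 9 (mod 41)


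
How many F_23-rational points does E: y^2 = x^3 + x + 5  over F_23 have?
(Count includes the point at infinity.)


For each x in F_23, count y with y^2 = x^3 + 1 x + 5 mod 23:
  x = 3: RHS = 12, y in [9, 14]  -> 2 point(s)
  x = 4: RHS = 4, y in [2, 21]  -> 2 point(s)
  x = 10: RHS = 3, y in [7, 16]  -> 2 point(s)
  x = 11: RHS = 13, y in [6, 17]  -> 2 point(s)
  x = 14: RHS = 3, y in [7, 16]  -> 2 point(s)
  x = 16: RHS = 0, y in [0]  -> 1 point(s)
  x = 17: RHS = 13, y in [6, 17]  -> 2 point(s)
  x = 18: RHS = 13, y in [6, 17]  -> 2 point(s)
  x = 19: RHS = 6, y in [11, 12]  -> 2 point(s)
  x = 21: RHS = 18, y in [8, 15]  -> 2 point(s)
  x = 22: RHS = 3, y in [7, 16]  -> 2 point(s)
Affine points: 21. Add the point at infinity: total = 22.

#E(F_23) = 22


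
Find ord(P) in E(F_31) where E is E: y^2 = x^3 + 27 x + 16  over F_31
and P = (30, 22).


Compute successive multiples of P until we hit O:
  1P = (30, 22)
  2P = (22, 6)
  3P = (14, 10)
  4P = (5, 20)
  5P = (3, 0)
  6P = (5, 11)
  7P = (14, 21)
  8P = (22, 25)
  ... (continuing to 10P)
  10P = O

ord(P) = 10


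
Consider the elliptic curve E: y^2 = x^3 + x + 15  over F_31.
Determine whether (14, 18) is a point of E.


Check whether y^2 = x^3 + 1 x + 15 (mod 31) for (x, y) = (14, 18).
LHS: y^2 = 18^2 mod 31 = 14
RHS: x^3 + 1 x + 15 = 14^3 + 1*14 + 15 mod 31 = 14
LHS = RHS

Yes, on the curve


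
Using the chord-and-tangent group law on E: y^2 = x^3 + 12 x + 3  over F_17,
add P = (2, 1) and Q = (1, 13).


P != Q, so use the chord formula.
s = (y2 - y1) / (x2 - x1) = (12) / (16) mod 17 = 5
x3 = s^2 - x1 - x2 mod 17 = 5^2 - 2 - 1 = 5
y3 = s (x1 - x3) - y1 mod 17 = 5 * (2 - 5) - 1 = 1

P + Q = (5, 1)


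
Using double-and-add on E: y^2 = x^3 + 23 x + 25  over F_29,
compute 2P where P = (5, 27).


k = 2 = 10_2 (binary, LSB first: 01)
Double-and-add from P = (5, 27):
  bit 0 = 0: acc unchanged = O
  bit 1 = 1: acc = O + (3, 11) = (3, 11)

2P = (3, 11)


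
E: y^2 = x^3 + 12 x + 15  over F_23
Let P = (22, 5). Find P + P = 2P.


Doubling: s = (3 x1^2 + a) / (2 y1)
s = (3*22^2 + 12) / (2*5) mod 23 = 13
x3 = s^2 - 2 x1 mod 23 = 13^2 - 2*22 = 10
y3 = s (x1 - x3) - y1 mod 23 = 13 * (22 - 10) - 5 = 13

2P = (10, 13)


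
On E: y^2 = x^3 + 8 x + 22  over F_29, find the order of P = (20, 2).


Compute successive multiples of P until we hit O:
  1P = (20, 2)
  2P = (17, 5)
  3P = (22, 0)
  4P = (17, 24)
  5P = (20, 27)
  6P = O

ord(P) = 6


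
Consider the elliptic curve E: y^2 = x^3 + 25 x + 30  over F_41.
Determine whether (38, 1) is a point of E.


Check whether y^2 = x^3 + 25 x + 30 (mod 41) for (x, y) = (38, 1).
LHS: y^2 = 1^2 mod 41 = 1
RHS: x^3 + 25 x + 30 = 38^3 + 25*38 + 30 mod 41 = 10
LHS != RHS

No, not on the curve


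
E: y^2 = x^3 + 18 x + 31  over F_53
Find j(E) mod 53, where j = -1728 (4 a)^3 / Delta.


Delta = -16(4 a^3 + 27 b^2) mod 53 = 28
-1728 * (4 a)^3 = -1728 * (4*18)^3 mod 53 = 38
j = 38 * 28^(-1) mod 53 = 43

j = 43 (mod 53)


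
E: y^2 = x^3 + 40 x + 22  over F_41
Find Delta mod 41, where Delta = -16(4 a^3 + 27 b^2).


4 a^3 + 27 b^2 = 4*40^3 + 27*22^2 = 256000 + 13068 = 269068
Delta = -16 * (269068) = -4305088
Delta mod 41 = 35

Delta = 35 (mod 41)


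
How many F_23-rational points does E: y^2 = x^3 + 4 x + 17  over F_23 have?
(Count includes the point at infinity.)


For each x in F_23, count y with y^2 = x^3 + 4 x + 17 mod 23:
  x = 5: RHS = 1, y in [1, 22]  -> 2 point(s)
  x = 6: RHS = 4, y in [2, 21]  -> 2 point(s)
  x = 8: RHS = 9, y in [3, 20]  -> 2 point(s)
  x = 9: RHS = 0, y in [0]  -> 1 point(s)
  x = 11: RHS = 12, y in [9, 14]  -> 2 point(s)
  x = 13: RHS = 12, y in [9, 14]  -> 2 point(s)
  x = 15: RHS = 2, y in [5, 18]  -> 2 point(s)
  x = 19: RHS = 6, y in [11, 12]  -> 2 point(s)
  x = 20: RHS = 1, y in [1, 22]  -> 2 point(s)
  x = 21: RHS = 1, y in [1, 22]  -> 2 point(s)
  x = 22: RHS = 12, y in [9, 14]  -> 2 point(s)
Affine points: 21. Add the point at infinity: total = 22.

#E(F_23) = 22


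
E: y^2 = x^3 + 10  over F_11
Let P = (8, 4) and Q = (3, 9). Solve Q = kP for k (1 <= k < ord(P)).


Enumerate multiples of P until we hit Q = (3, 9):
  1P = (8, 4)
  2P = (10, 3)
  3P = (7, 1)
  4P = (5, 5)
  5P = (3, 9)
Match found at i = 5.

k = 5


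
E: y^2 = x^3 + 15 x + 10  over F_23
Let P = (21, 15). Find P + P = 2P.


Doubling: s = (3 x1^2 + a) / (2 y1)
s = (3*21^2 + 15) / (2*15) mod 23 = 17
x3 = s^2 - 2 x1 mod 23 = 17^2 - 2*21 = 17
y3 = s (x1 - x3) - y1 mod 23 = 17 * (21 - 17) - 15 = 7

2P = (17, 7)


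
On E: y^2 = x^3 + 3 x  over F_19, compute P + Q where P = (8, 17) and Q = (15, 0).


P != Q, so use the chord formula.
s = (y2 - y1) / (x2 - x1) = (2) / (7) mod 19 = 3
x3 = s^2 - x1 - x2 mod 19 = 3^2 - 8 - 15 = 5
y3 = s (x1 - x3) - y1 mod 19 = 3 * (8 - 5) - 17 = 11

P + Q = (5, 11)


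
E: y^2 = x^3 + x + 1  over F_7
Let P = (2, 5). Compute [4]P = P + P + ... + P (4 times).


k = 4 = 100_2 (binary, LSB first: 001)
Double-and-add from P = (2, 5):
  bit 0 = 0: acc unchanged = O
  bit 1 = 0: acc unchanged = O
  bit 2 = 1: acc = O + (2, 2) = (2, 2)

4P = (2, 2)


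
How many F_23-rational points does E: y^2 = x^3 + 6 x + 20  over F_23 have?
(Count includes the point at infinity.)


For each x in F_23, count y with y^2 = x^3 + 6 x + 20 mod 23:
  x = 1: RHS = 4, y in [2, 21]  -> 2 point(s)
  x = 4: RHS = 16, y in [4, 19]  -> 2 point(s)
  x = 12: RHS = 3, y in [7, 16]  -> 2 point(s)
  x = 13: RHS = 18, y in [8, 15]  -> 2 point(s)
  x = 15: RHS = 12, y in [9, 14]  -> 2 point(s)
  x = 16: RHS = 3, y in [7, 16]  -> 2 point(s)
  x = 18: RHS = 3, y in [7, 16]  -> 2 point(s)
  x = 19: RHS = 1, y in [1, 22]  -> 2 point(s)
  x = 21: RHS = 0, y in [0]  -> 1 point(s)
  x = 22: RHS = 13, y in [6, 17]  -> 2 point(s)
Affine points: 19. Add the point at infinity: total = 20.

#E(F_23) = 20


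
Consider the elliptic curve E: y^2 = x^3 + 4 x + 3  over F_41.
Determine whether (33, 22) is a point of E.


Check whether y^2 = x^3 + 4 x + 3 (mod 41) for (x, y) = (33, 22).
LHS: y^2 = 22^2 mod 41 = 33
RHS: x^3 + 4 x + 3 = 33^3 + 4*33 + 3 mod 41 = 33
LHS = RHS

Yes, on the curve


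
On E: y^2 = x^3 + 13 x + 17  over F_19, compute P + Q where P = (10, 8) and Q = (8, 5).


P != Q, so use the chord formula.
s = (y2 - y1) / (x2 - x1) = (16) / (17) mod 19 = 11
x3 = s^2 - x1 - x2 mod 19 = 11^2 - 10 - 8 = 8
y3 = s (x1 - x3) - y1 mod 19 = 11 * (10 - 8) - 8 = 14

P + Q = (8, 14)


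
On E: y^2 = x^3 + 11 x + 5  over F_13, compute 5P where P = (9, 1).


k = 5 = 101_2 (binary, LSB first: 101)
Double-and-add from P = (9, 1):
  bit 0 = 1: acc = O + (9, 1) = (9, 1)
  bit 1 = 0: acc unchanged = (9, 1)
  bit 2 = 1: acc = (9, 1) + (6, 1) = (11, 12)

5P = (11, 12)


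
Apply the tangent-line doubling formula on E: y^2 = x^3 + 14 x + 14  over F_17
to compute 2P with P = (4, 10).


Doubling: s = (3 x1^2 + a) / (2 y1)
s = (3*4^2 + 14) / (2*10) mod 17 = 15
x3 = s^2 - 2 x1 mod 17 = 15^2 - 2*4 = 13
y3 = s (x1 - x3) - y1 mod 17 = 15 * (4 - 13) - 10 = 8

2P = (13, 8)


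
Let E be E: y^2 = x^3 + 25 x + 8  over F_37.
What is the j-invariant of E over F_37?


Delta = -16(4 a^3 + 27 b^2) mod 37 = 27
-1728 * (4 a)^3 = -1728 * (4*25)^3 mod 37 = 11
j = 11 * 27^(-1) mod 37 = 10

j = 10 (mod 37)


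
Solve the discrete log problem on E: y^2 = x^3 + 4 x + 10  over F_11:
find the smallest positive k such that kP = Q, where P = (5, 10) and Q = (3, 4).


Enumerate multiples of P until we hit Q = (3, 4):
  1P = (5, 10)
  2P = (2, 9)
  3P = (9, 7)
  4P = (1, 9)
  5P = (3, 7)
  6P = (8, 2)
  7P = (10, 7)
  8P = (10, 4)
  9P = (8, 9)
  10P = (3, 4)
Match found at i = 10.

k = 10


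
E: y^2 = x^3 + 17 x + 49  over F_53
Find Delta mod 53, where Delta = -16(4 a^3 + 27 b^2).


4 a^3 + 27 b^2 = 4*17^3 + 27*49^2 = 19652 + 64827 = 84479
Delta = -16 * (84479) = -1351664
Delta mod 53 = 48

Delta = 48 (mod 53)


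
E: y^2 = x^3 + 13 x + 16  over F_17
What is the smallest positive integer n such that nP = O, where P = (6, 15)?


Compute successive multiples of P until we hit O:
  1P = (6, 15)
  2P = (1, 8)
  3P = (14, 1)
  4P = (16, 11)
  5P = (4, 8)
  6P = (15, 13)
  7P = (12, 9)
  8P = (0, 13)
  ... (continuing to 25P)
  25P = O

ord(P) = 25


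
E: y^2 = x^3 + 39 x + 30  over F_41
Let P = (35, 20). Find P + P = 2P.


Doubling: s = (3 x1^2 + a) / (2 y1)
s = (3*35^2 + 39) / (2*20) mod 41 = 17
x3 = s^2 - 2 x1 mod 41 = 17^2 - 2*35 = 14
y3 = s (x1 - x3) - y1 mod 41 = 17 * (35 - 14) - 20 = 9

2P = (14, 9)


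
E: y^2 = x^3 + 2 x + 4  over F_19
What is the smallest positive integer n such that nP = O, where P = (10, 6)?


Compute successive multiples of P until we hit O:
  1P = (10, 6)
  2P = (8, 0)
  3P = (10, 13)
  4P = O

ord(P) = 4


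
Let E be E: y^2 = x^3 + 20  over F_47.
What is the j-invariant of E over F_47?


Delta = -16(4 a^3 + 27 b^2) mod 47 = 19
-1728 * (4 a)^3 = -1728 * (4*0)^3 mod 47 = 0
j = 0 * 19^(-1) mod 47 = 0

j = 0 (mod 47)


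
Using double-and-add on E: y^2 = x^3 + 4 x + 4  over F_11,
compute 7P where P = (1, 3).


k = 7 = 111_2 (binary, LSB first: 111)
Double-and-add from P = (1, 3):
  bit 0 = 1: acc = O + (1, 3) = (1, 3)
  bit 1 = 1: acc = (1, 3) + (7, 1) = (8, 3)
  bit 2 = 1: acc = (8, 3) + (2, 8) = (2, 3)

7P = (2, 3)


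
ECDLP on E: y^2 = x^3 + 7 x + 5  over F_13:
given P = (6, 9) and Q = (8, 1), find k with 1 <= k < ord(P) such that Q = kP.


Enumerate multiples of P until we hit Q = (8, 1):
  1P = (6, 9)
  2P = (10, 3)
  3P = (9, 2)
  4P = (2, 12)
  5P = (8, 12)
  6P = (11, 3)
  7P = (12, 6)
  8P = (5, 10)
  9P = (3, 1)
  10P = (1, 0)
  11P = (3, 12)
  12P = (5, 3)
  13P = (12, 7)
  14P = (11, 10)
  15P = (8, 1)
Match found at i = 15.

k = 15


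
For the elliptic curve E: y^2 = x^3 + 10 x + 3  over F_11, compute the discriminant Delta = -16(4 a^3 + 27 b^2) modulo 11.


4 a^3 + 27 b^2 = 4*10^3 + 27*3^2 = 4000 + 243 = 4243
Delta = -16 * (4243) = -67888
Delta mod 11 = 4

Delta = 4 (mod 11)


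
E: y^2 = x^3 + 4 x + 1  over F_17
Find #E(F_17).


For each x in F_17, count y with y^2 = x^3 + 4 x + 1 mod 17:
  x = 0: RHS = 1, y in [1, 16]  -> 2 point(s)
  x = 2: RHS = 0, y in [0]  -> 1 point(s)
  x = 4: RHS = 13, y in [8, 9]  -> 2 point(s)
  x = 7: RHS = 15, y in [7, 10]  -> 2 point(s)
  x = 8: RHS = 1, y in [1, 16]  -> 2 point(s)
  x = 9: RHS = 1, y in [1, 16]  -> 2 point(s)
  x = 10: RHS = 4, y in [2, 15]  -> 2 point(s)
  x = 11: RHS = 16, y in [4, 13]  -> 2 point(s)
  x = 12: RHS = 9, y in [3, 14]  -> 2 point(s)
  x = 14: RHS = 13, y in [8, 9]  -> 2 point(s)
  x = 15: RHS = 2, y in [6, 11]  -> 2 point(s)
  x = 16: RHS = 13, y in [8, 9]  -> 2 point(s)
Affine points: 23. Add the point at infinity: total = 24.

#E(F_17) = 24


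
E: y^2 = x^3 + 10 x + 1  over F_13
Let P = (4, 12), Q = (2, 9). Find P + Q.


P != Q, so use the chord formula.
s = (y2 - y1) / (x2 - x1) = (10) / (11) mod 13 = 8
x3 = s^2 - x1 - x2 mod 13 = 8^2 - 4 - 2 = 6
y3 = s (x1 - x3) - y1 mod 13 = 8 * (4 - 6) - 12 = 11

P + Q = (6, 11)


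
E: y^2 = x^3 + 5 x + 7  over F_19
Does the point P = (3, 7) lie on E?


Check whether y^2 = x^3 + 5 x + 7 (mod 19) for (x, y) = (3, 7).
LHS: y^2 = 7^2 mod 19 = 11
RHS: x^3 + 5 x + 7 = 3^3 + 5*3 + 7 mod 19 = 11
LHS = RHS

Yes, on the curve


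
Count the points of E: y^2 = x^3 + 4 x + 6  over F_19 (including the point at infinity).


For each x in F_19, count y with y^2 = x^3 + 4 x + 6 mod 19:
  x = 0: RHS = 6, y in [5, 14]  -> 2 point(s)
  x = 1: RHS = 11, y in [7, 12]  -> 2 point(s)
  x = 3: RHS = 7, y in [8, 11]  -> 2 point(s)
  x = 7: RHS = 16, y in [4, 15]  -> 2 point(s)
  x = 9: RHS = 11, y in [7, 12]  -> 2 point(s)
  x = 10: RHS = 1, y in [1, 18]  -> 2 point(s)
  x = 16: RHS = 5, y in [9, 10]  -> 2 point(s)
  x = 17: RHS = 9, y in [3, 16]  -> 2 point(s)
  x = 18: RHS = 1, y in [1, 18]  -> 2 point(s)
Affine points: 18. Add the point at infinity: total = 19.

#E(F_19) = 19


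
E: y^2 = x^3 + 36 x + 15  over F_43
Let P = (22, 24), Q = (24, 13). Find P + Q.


P != Q, so use the chord formula.
s = (y2 - y1) / (x2 - x1) = (32) / (2) mod 43 = 16
x3 = s^2 - x1 - x2 mod 43 = 16^2 - 22 - 24 = 38
y3 = s (x1 - x3) - y1 mod 43 = 16 * (22 - 38) - 24 = 21

P + Q = (38, 21)


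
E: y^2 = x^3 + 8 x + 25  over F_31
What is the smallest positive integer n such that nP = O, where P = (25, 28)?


Compute successive multiples of P until we hit O:
  1P = (25, 28)
  2P = (0, 26)
  3P = (13, 30)
  4P = (18, 7)
  5P = (28, 25)
  6P = (10, 19)
  7P = (10, 12)
  8P = (28, 6)
  ... (continuing to 13P)
  13P = O

ord(P) = 13


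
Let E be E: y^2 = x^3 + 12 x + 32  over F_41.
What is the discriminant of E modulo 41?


4 a^3 + 27 b^2 = 4*12^3 + 27*32^2 = 6912 + 27648 = 34560
Delta = -16 * (34560) = -552960
Delta mod 41 = 7

Delta = 7 (mod 41)


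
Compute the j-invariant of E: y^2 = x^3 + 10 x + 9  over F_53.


Delta = -16(4 a^3 + 27 b^2) mod 53 = 12
-1728 * (4 a)^3 = -1728 * (4*10)^3 mod 53 = 26
j = 26 * 12^(-1) mod 53 = 11

j = 11 (mod 53)


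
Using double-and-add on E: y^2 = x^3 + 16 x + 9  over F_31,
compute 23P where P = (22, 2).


k = 23 = 10111_2 (binary, LSB first: 11101)
Double-and-add from P = (22, 2):
  bit 0 = 1: acc = O + (22, 2) = (22, 2)
  bit 1 = 1: acc = (22, 2) + (12, 10) = (15, 11)
  bit 2 = 1: acc = (15, 11) + (14, 1) = (9, 18)
  bit 3 = 0: acc unchanged = (9, 18)
  bit 4 = 1: acc = (9, 18) + (0, 3) = (11, 20)

23P = (11, 20)


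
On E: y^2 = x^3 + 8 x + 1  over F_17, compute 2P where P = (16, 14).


Doubling: s = (3 x1^2 + a) / (2 y1)
s = (3*16^2 + 8) / (2*14) mod 17 = 1
x3 = s^2 - 2 x1 mod 17 = 1^2 - 2*16 = 3
y3 = s (x1 - x3) - y1 mod 17 = 1 * (16 - 3) - 14 = 16

2P = (3, 16)


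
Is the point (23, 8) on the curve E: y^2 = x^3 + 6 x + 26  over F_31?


Check whether y^2 = x^3 + 6 x + 26 (mod 31) for (x, y) = (23, 8).
LHS: y^2 = 8^2 mod 31 = 2
RHS: x^3 + 6 x + 26 = 23^3 + 6*23 + 26 mod 31 = 24
LHS != RHS

No, not on the curve


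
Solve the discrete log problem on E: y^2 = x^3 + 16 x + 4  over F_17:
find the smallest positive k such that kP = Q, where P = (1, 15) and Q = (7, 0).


Enumerate multiples of P until we hit Q = (7, 0):
  1P = (1, 15)
  2P = (11, 7)
  3P = (7, 0)
Match found at i = 3.

k = 3


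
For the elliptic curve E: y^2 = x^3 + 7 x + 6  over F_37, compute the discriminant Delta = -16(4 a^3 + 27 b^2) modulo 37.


4 a^3 + 27 b^2 = 4*7^3 + 27*6^2 = 1372 + 972 = 2344
Delta = -16 * (2344) = -37504
Delta mod 37 = 14

Delta = 14 (mod 37)


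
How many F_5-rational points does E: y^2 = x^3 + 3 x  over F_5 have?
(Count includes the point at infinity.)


For each x in F_5, count y with y^2 = x^3 + 3 x + 0 mod 5:
  x = 0: RHS = 0, y in [0]  -> 1 point(s)
  x = 1: RHS = 4, y in [2, 3]  -> 2 point(s)
  x = 2: RHS = 4, y in [2, 3]  -> 2 point(s)
  x = 3: RHS = 1, y in [1, 4]  -> 2 point(s)
  x = 4: RHS = 1, y in [1, 4]  -> 2 point(s)
Affine points: 9. Add the point at infinity: total = 10.

#E(F_5) = 10


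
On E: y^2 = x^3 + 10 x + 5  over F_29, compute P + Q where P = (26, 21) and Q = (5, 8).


P != Q, so use the chord formula.
s = (y2 - y1) / (x2 - x1) = (16) / (8) mod 29 = 2
x3 = s^2 - x1 - x2 mod 29 = 2^2 - 26 - 5 = 2
y3 = s (x1 - x3) - y1 mod 29 = 2 * (26 - 2) - 21 = 27

P + Q = (2, 27)


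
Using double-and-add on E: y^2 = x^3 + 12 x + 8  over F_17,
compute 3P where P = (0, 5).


k = 3 = 11_2 (binary, LSB first: 11)
Double-and-add from P = (0, 5):
  bit 0 = 1: acc = O + (0, 5) = (0, 5)
  bit 1 = 1: acc = (0, 5) + (13, 10) = (13, 7)

3P = (13, 7)


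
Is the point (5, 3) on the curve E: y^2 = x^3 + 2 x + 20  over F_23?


Check whether y^2 = x^3 + 2 x + 20 (mod 23) for (x, y) = (5, 3).
LHS: y^2 = 3^2 mod 23 = 9
RHS: x^3 + 2 x + 20 = 5^3 + 2*5 + 20 mod 23 = 17
LHS != RHS

No, not on the curve


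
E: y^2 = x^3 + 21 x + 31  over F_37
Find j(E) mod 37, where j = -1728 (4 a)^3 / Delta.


Delta = -16(4 a^3 + 27 b^2) mod 37 = 24
-1728 * (4 a)^3 = -1728 * (4*21)^3 mod 37 = 11
j = 11 * 24^(-1) mod 37 = 2

j = 2 (mod 37)


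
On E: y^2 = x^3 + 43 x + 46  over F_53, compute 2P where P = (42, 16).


Doubling: s = (3 x1^2 + a) / (2 y1)
s = (3*42^2 + 43) / (2*16) mod 53 = 16
x3 = s^2 - 2 x1 mod 53 = 16^2 - 2*42 = 13
y3 = s (x1 - x3) - y1 mod 53 = 16 * (42 - 13) - 16 = 24

2P = (13, 24)


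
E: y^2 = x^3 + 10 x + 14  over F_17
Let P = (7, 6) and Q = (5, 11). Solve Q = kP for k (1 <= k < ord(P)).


Enumerate multiples of P until we hit Q = (5, 11):
  1P = (7, 6)
  2P = (5, 6)
  3P = (5, 11)
Match found at i = 3.

k = 3


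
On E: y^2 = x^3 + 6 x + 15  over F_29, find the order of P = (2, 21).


Compute successive multiples of P until we hit O:
  1P = (2, 21)
  2P = (24, 11)
  3P = (8, 16)
  4P = (6, 21)
  5P = (21, 8)
  6P = (19, 12)
  7P = (14, 28)
  8P = (22, 6)
  ... (continuing to 19P)
  19P = O

ord(P) = 19


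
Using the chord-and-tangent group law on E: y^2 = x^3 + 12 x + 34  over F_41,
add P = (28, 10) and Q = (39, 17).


P != Q, so use the chord formula.
s = (y2 - y1) / (x2 - x1) = (7) / (11) mod 41 = 23
x3 = s^2 - x1 - x2 mod 41 = 23^2 - 28 - 39 = 11
y3 = s (x1 - x3) - y1 mod 41 = 23 * (28 - 11) - 10 = 12

P + Q = (11, 12)


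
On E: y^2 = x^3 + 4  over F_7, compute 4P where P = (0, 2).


k = 4 = 100_2 (binary, LSB first: 001)
Double-and-add from P = (0, 2):
  bit 0 = 0: acc unchanged = O
  bit 1 = 0: acc unchanged = O
  bit 2 = 1: acc = O + (0, 2) = (0, 2)

4P = (0, 2)


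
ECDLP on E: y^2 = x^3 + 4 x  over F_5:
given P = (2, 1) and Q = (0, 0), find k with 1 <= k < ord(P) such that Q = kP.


Enumerate multiples of P until we hit Q = (0, 0):
  1P = (2, 1)
  2P = (0, 0)
Match found at i = 2.

k = 2


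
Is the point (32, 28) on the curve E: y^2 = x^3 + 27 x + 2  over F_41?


Check whether y^2 = x^3 + 27 x + 2 (mod 41) for (x, y) = (32, 28).
LHS: y^2 = 28^2 mod 41 = 5
RHS: x^3 + 27 x + 2 = 32^3 + 27*32 + 2 mod 41 = 14
LHS != RHS

No, not on the curve


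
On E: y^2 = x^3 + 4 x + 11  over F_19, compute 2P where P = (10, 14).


Doubling: s = (3 x1^2 + a) / (2 y1)
s = (3*10^2 + 4) / (2*14) mod 19 = 0
x3 = s^2 - 2 x1 mod 19 = 0^2 - 2*10 = 18
y3 = s (x1 - x3) - y1 mod 19 = 0 * (10 - 18) - 14 = 5

2P = (18, 5)


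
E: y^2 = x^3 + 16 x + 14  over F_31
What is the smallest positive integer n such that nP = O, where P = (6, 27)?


Compute successive multiples of P until we hit O:
  1P = (6, 27)
  2P = (19, 4)
  3P = (15, 8)
  4P = (29, 25)
  5P = (29, 6)
  6P = (15, 23)
  7P = (19, 27)
  8P = (6, 4)
  ... (continuing to 9P)
  9P = O

ord(P) = 9


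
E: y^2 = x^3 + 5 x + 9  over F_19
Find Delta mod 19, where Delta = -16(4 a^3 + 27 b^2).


4 a^3 + 27 b^2 = 4*5^3 + 27*9^2 = 500 + 2187 = 2687
Delta = -16 * (2687) = -42992
Delta mod 19 = 5

Delta = 5 (mod 19)


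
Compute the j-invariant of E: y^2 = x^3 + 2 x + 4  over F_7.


Delta = -16(4 a^3 + 27 b^2) mod 7 = 3
-1728 * (4 a)^3 = -1728 * (4*2)^3 mod 7 = 1
j = 1 * 3^(-1) mod 7 = 5

j = 5 (mod 7)


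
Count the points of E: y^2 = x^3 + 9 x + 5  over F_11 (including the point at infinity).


For each x in F_11, count y with y^2 = x^3 + 9 x + 5 mod 11:
  x = 0: RHS = 5, y in [4, 7]  -> 2 point(s)
  x = 1: RHS = 4, y in [2, 9]  -> 2 point(s)
  x = 2: RHS = 9, y in [3, 8]  -> 2 point(s)
  x = 3: RHS = 4, y in [2, 9]  -> 2 point(s)
  x = 6: RHS = 0, y in [0]  -> 1 point(s)
  x = 7: RHS = 4, y in [2, 9]  -> 2 point(s)
  x = 9: RHS = 1, y in [1, 10]  -> 2 point(s)
Affine points: 13. Add the point at infinity: total = 14.

#E(F_11) = 14


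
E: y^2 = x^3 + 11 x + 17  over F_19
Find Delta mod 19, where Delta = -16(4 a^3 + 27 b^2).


4 a^3 + 27 b^2 = 4*11^3 + 27*17^2 = 5324 + 7803 = 13127
Delta = -16 * (13127) = -210032
Delta mod 19 = 13

Delta = 13 (mod 19)


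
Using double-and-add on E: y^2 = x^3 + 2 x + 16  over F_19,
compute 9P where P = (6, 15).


k = 9 = 1001_2 (binary, LSB first: 1001)
Double-and-add from P = (6, 15):
  bit 0 = 1: acc = O + (6, 15) = (6, 15)
  bit 1 = 0: acc unchanged = (6, 15)
  bit 2 = 0: acc unchanged = (6, 15)
  bit 3 = 1: acc = (6, 15) + (12, 18) = (6, 4)

9P = (6, 4)


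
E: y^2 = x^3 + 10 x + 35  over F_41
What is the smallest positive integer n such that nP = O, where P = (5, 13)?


Compute successive multiples of P until we hit O:
  1P = (5, 13)
  2P = (13, 5)
  3P = (24, 6)
  4P = (11, 0)
  5P = (24, 35)
  6P = (13, 36)
  7P = (5, 28)
  8P = O

ord(P) = 8


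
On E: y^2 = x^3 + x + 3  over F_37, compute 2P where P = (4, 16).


Doubling: s = (3 x1^2 + a) / (2 y1)
s = (3*4^2 + 1) / (2*16) mod 37 = 5
x3 = s^2 - 2 x1 mod 37 = 5^2 - 2*4 = 17
y3 = s (x1 - x3) - y1 mod 37 = 5 * (4 - 17) - 16 = 30

2P = (17, 30)


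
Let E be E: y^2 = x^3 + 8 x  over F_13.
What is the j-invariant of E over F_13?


Delta = -16(4 a^3 + 27 b^2) mod 13 = 5
-1728 * (4 a)^3 = -1728 * (4*8)^3 mod 13 = 8
j = 8 * 5^(-1) mod 13 = 12

j = 12 (mod 13)


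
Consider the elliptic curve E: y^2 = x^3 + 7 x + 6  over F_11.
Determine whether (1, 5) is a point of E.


Check whether y^2 = x^3 + 7 x + 6 (mod 11) for (x, y) = (1, 5).
LHS: y^2 = 5^2 mod 11 = 3
RHS: x^3 + 7 x + 6 = 1^3 + 7*1 + 6 mod 11 = 3
LHS = RHS

Yes, on the curve


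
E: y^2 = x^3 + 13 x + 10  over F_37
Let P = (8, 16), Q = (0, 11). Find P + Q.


P != Q, so use the chord formula.
s = (y2 - y1) / (x2 - x1) = (32) / (29) mod 37 = 33
x3 = s^2 - x1 - x2 mod 37 = 33^2 - 8 - 0 = 8
y3 = s (x1 - x3) - y1 mod 37 = 33 * (8 - 8) - 16 = 21

P + Q = (8, 21)


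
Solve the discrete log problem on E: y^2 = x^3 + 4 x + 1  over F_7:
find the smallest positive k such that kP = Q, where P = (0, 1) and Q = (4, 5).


Enumerate multiples of P until we hit Q = (4, 5):
  1P = (0, 1)
  2P = (4, 5)
Match found at i = 2.

k = 2


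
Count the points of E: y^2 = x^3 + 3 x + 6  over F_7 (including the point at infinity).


For each x in F_7, count y with y^2 = x^3 + 3 x + 6 mod 7:
  x = 3: RHS = 0, y in [0]  -> 1 point(s)
  x = 6: RHS = 2, y in [3, 4]  -> 2 point(s)
Affine points: 3. Add the point at infinity: total = 4.

#E(F_7) = 4


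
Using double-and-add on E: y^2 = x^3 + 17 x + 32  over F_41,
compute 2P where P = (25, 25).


k = 2 = 10_2 (binary, LSB first: 01)
Double-and-add from P = (25, 25):
  bit 0 = 0: acc unchanged = O
  bit 1 = 1: acc = O + (37, 8) = (37, 8)

2P = (37, 8)


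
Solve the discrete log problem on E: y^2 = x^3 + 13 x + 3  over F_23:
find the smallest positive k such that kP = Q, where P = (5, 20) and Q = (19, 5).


Enumerate multiples of P until we hit Q = (19, 5):
  1P = (5, 20)
  2P = (16, 11)
  3P = (4, 21)
  4P = (15, 13)
  5P = (12, 1)
  6P = (19, 18)
  7P = (7, 0)
  8P = (19, 5)
Match found at i = 8.

k = 8


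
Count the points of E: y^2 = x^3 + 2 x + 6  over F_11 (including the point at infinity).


For each x in F_11, count y with y^2 = x^3 + 2 x + 6 mod 11:
  x = 1: RHS = 9, y in [3, 8]  -> 2 point(s)
  x = 4: RHS = 1, y in [1, 10]  -> 2 point(s)
  x = 5: RHS = 9, y in [3, 8]  -> 2 point(s)
  x = 6: RHS = 3, y in [5, 6]  -> 2 point(s)
  x = 7: RHS = 0, y in [0]  -> 1 point(s)
  x = 9: RHS = 5, y in [4, 7]  -> 2 point(s)
  x = 10: RHS = 3, y in [5, 6]  -> 2 point(s)
Affine points: 13. Add the point at infinity: total = 14.

#E(F_11) = 14


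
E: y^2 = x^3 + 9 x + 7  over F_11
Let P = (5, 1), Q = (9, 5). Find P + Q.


P != Q, so use the chord formula.
s = (y2 - y1) / (x2 - x1) = (4) / (4) mod 11 = 1
x3 = s^2 - x1 - x2 mod 11 = 1^2 - 5 - 9 = 9
y3 = s (x1 - x3) - y1 mod 11 = 1 * (5 - 9) - 1 = 6

P + Q = (9, 6)


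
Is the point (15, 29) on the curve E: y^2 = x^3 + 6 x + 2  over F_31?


Check whether y^2 = x^3 + 6 x + 2 (mod 31) for (x, y) = (15, 29).
LHS: y^2 = 29^2 mod 31 = 4
RHS: x^3 + 6 x + 2 = 15^3 + 6*15 + 2 mod 31 = 26
LHS != RHS

No, not on the curve


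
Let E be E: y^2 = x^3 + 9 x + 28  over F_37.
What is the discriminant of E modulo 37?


4 a^3 + 27 b^2 = 4*9^3 + 27*28^2 = 2916 + 21168 = 24084
Delta = -16 * (24084) = -385344
Delta mod 37 = 11

Delta = 11 (mod 37)


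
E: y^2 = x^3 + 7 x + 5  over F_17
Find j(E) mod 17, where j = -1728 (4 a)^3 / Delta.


Delta = -16(4 a^3 + 27 b^2) mod 17 = 7
-1728 * (4 a)^3 = -1728 * (4*7)^3 mod 17 = 13
j = 13 * 7^(-1) mod 17 = 14

j = 14 (mod 17)


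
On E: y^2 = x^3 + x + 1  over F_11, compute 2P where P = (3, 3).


Doubling: s = (3 x1^2 + a) / (2 y1)
s = (3*3^2 + 1) / (2*3) mod 11 = 1
x3 = s^2 - 2 x1 mod 11 = 1^2 - 2*3 = 6
y3 = s (x1 - x3) - y1 mod 11 = 1 * (3 - 6) - 3 = 5

2P = (6, 5)


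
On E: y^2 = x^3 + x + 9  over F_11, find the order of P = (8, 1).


Compute successive multiples of P until we hit O:
  1P = (8, 1)
  2P = (4, 0)
  3P = (8, 10)
  4P = O

ord(P) = 4


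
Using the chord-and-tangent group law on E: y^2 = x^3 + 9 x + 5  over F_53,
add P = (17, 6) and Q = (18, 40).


P != Q, so use the chord formula.
s = (y2 - y1) / (x2 - x1) = (34) / (1) mod 53 = 34
x3 = s^2 - x1 - x2 mod 53 = 34^2 - 17 - 18 = 8
y3 = s (x1 - x3) - y1 mod 53 = 34 * (17 - 8) - 6 = 35

P + Q = (8, 35)


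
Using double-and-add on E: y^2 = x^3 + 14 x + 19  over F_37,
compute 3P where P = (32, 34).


k = 3 = 11_2 (binary, LSB first: 11)
Double-and-add from P = (32, 34):
  bit 0 = 1: acc = O + (32, 34) = (32, 34)
  bit 1 = 1: acc = (32, 34) + (7, 33) = (7, 4)

3P = (7, 4)


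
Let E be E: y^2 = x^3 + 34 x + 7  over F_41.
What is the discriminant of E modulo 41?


4 a^3 + 27 b^2 = 4*34^3 + 27*7^2 = 157216 + 1323 = 158539
Delta = -16 * (158539) = -2536624
Delta mod 41 = 5

Delta = 5 (mod 41)


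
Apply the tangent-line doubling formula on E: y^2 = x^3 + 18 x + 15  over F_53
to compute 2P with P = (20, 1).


Doubling: s = (3 x1^2 + a) / (2 y1)
s = (3*20^2 + 18) / (2*1) mod 53 = 26
x3 = s^2 - 2 x1 mod 53 = 26^2 - 2*20 = 0
y3 = s (x1 - x3) - y1 mod 53 = 26 * (20 - 0) - 1 = 42

2P = (0, 42)


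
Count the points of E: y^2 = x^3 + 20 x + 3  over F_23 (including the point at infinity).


For each x in F_23, count y with y^2 = x^3 + 20 x + 3 mod 23:
  x = 0: RHS = 3, y in [7, 16]  -> 2 point(s)
  x = 1: RHS = 1, y in [1, 22]  -> 2 point(s)
  x = 4: RHS = 9, y in [3, 20]  -> 2 point(s)
  x = 7: RHS = 3, y in [7, 16]  -> 2 point(s)
  x = 8: RHS = 8, y in [10, 13]  -> 2 point(s)
  x = 11: RHS = 13, y in [6, 17]  -> 2 point(s)
  x = 12: RHS = 16, y in [4, 19]  -> 2 point(s)
  x = 16: RHS = 3, y in [7, 16]  -> 2 point(s)
  x = 17: RHS = 12, y in [9, 14]  -> 2 point(s)
  x = 18: RHS = 8, y in [10, 13]  -> 2 point(s)
  x = 20: RHS = 8, y in [10, 13]  -> 2 point(s)
  x = 21: RHS = 1, y in [1, 22]  -> 2 point(s)
Affine points: 24. Add the point at infinity: total = 25.

#E(F_23) = 25


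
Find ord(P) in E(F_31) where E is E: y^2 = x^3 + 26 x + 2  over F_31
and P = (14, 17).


Compute successive multiples of P until we hit O:
  1P = (14, 17)
  2P = (7, 0)
  3P = (14, 14)
  4P = O

ord(P) = 4


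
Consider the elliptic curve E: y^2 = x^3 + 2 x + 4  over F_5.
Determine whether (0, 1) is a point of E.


Check whether y^2 = x^3 + 2 x + 4 (mod 5) for (x, y) = (0, 1).
LHS: y^2 = 1^2 mod 5 = 1
RHS: x^3 + 2 x + 4 = 0^3 + 2*0 + 4 mod 5 = 4
LHS != RHS

No, not on the curve


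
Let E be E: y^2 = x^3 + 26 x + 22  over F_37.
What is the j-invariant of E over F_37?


Delta = -16(4 a^3 + 27 b^2) mod 37 = 9
-1728 * (4 a)^3 = -1728 * (4*26)^3 mod 37 = 1
j = 1 * 9^(-1) mod 37 = 33

j = 33 (mod 37)


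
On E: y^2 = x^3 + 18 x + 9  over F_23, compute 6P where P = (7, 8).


k = 6 = 110_2 (binary, LSB first: 011)
Double-and-add from P = (7, 8):
  bit 0 = 0: acc unchanged = O
  bit 1 = 1: acc = O + (22, 17) = (22, 17)
  bit 2 = 1: acc = (22, 17) + (18, 22) = (9, 7)

6P = (9, 7)


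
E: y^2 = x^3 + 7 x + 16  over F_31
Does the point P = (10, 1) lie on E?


Check whether y^2 = x^3 + 7 x + 16 (mod 31) for (x, y) = (10, 1).
LHS: y^2 = 1^2 mod 31 = 1
RHS: x^3 + 7 x + 16 = 10^3 + 7*10 + 16 mod 31 = 1
LHS = RHS

Yes, on the curve


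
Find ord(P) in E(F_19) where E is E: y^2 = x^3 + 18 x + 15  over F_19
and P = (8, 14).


Compute successive multiples of P until we hit O:
  1P = (8, 14)
  2P = (7, 3)
  3P = (11, 10)
  4P = (6, 15)
  5P = (10, 6)
  6P = (17, 3)
  7P = (3, 1)
  8P = (14, 16)
  ... (continuing to 17P)
  17P = O

ord(P) = 17


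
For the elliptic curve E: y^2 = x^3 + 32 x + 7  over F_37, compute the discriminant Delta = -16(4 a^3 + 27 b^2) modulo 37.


4 a^3 + 27 b^2 = 4*32^3 + 27*7^2 = 131072 + 1323 = 132395
Delta = -16 * (132395) = -2118320
Delta mod 37 = 4

Delta = 4 (mod 37)


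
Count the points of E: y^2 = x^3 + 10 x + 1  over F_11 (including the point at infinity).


For each x in F_11, count y with y^2 = x^3 + 10 x + 1 mod 11:
  x = 0: RHS = 1, y in [1, 10]  -> 2 point(s)
  x = 1: RHS = 1, y in [1, 10]  -> 2 point(s)
  x = 3: RHS = 3, y in [5, 6]  -> 2 point(s)
  x = 5: RHS = 0, y in [0]  -> 1 point(s)
  x = 10: RHS = 1, y in [1, 10]  -> 2 point(s)
Affine points: 9. Add the point at infinity: total = 10.

#E(F_11) = 10


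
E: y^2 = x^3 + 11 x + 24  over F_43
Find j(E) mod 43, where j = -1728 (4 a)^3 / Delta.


Delta = -16(4 a^3 + 27 b^2) mod 43 = 8
-1728 * (4 a)^3 = -1728 * (4*11)^3 mod 43 = 35
j = 35 * 8^(-1) mod 43 = 42

j = 42 (mod 43)


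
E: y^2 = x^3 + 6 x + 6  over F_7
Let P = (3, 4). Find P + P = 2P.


Doubling: s = (3 x1^2 + a) / (2 y1)
s = (3*3^2 + 6) / (2*4) mod 7 = 5
x3 = s^2 - 2 x1 mod 7 = 5^2 - 2*3 = 5
y3 = s (x1 - x3) - y1 mod 7 = 5 * (3 - 5) - 4 = 0

2P = (5, 0)


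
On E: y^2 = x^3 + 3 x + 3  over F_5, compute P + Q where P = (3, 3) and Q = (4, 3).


P != Q, so use the chord formula.
s = (y2 - y1) / (x2 - x1) = (0) / (1) mod 5 = 0
x3 = s^2 - x1 - x2 mod 5 = 0^2 - 3 - 4 = 3
y3 = s (x1 - x3) - y1 mod 5 = 0 * (3 - 3) - 3 = 2

P + Q = (3, 2)


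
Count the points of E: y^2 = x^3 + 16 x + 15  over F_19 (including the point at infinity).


For each x in F_19, count y with y^2 = x^3 + 16 x + 15 mod 19:
  x = 2: RHS = 17, y in [6, 13]  -> 2 point(s)
  x = 5: RHS = 11, y in [7, 12]  -> 2 point(s)
  x = 6: RHS = 4, y in [2, 17]  -> 2 point(s)
  x = 8: RHS = 9, y in [3, 16]  -> 2 point(s)
  x = 10: RHS = 16, y in [4, 15]  -> 2 point(s)
  x = 12: RHS = 16, y in [4, 15]  -> 2 point(s)
  x = 13: RHS = 7, y in [8, 11]  -> 2 point(s)
  x = 14: RHS = 0, y in [0]  -> 1 point(s)
  x = 15: RHS = 1, y in [1, 18]  -> 2 point(s)
  x = 16: RHS = 16, y in [4, 15]  -> 2 point(s)
  x = 18: RHS = 17, y in [6, 13]  -> 2 point(s)
Affine points: 21. Add the point at infinity: total = 22.

#E(F_19) = 22


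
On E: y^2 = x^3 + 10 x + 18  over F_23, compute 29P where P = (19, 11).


k = 29 = 11101_2 (binary, LSB first: 10111)
Double-and-add from P = (19, 11):
  bit 0 = 1: acc = O + (19, 11) = (19, 11)
  bit 1 = 0: acc unchanged = (19, 11)
  bit 2 = 1: acc = (19, 11) + (18, 2) = (21, 17)
  bit 3 = 1: acc = (21, 17) + (3, 12) = (0, 8)
  bit 4 = 1: acc = (0, 8) + (6, 15) = (19, 12)

29P = (19, 12)


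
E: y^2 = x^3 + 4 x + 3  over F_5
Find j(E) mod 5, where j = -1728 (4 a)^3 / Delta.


Delta = -16(4 a^3 + 27 b^2) mod 5 = 1
-1728 * (4 a)^3 = -1728 * (4*4)^3 mod 5 = 2
j = 2 * 1^(-1) mod 5 = 2

j = 2 (mod 5)


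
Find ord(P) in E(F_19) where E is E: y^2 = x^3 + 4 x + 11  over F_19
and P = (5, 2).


Compute successive multiples of P until we hit O:
  1P = (5, 2)
  2P = (6, 2)
  3P = (8, 17)
  4P = (12, 1)
  5P = (9, 4)
  6P = (10, 5)
  7P = (15, 11)
  8P = (0, 12)
  ... (continuing to 21P)
  21P = O

ord(P) = 21


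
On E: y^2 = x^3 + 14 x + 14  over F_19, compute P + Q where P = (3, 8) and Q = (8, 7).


P != Q, so use the chord formula.
s = (y2 - y1) / (x2 - x1) = (18) / (5) mod 19 = 15
x3 = s^2 - x1 - x2 mod 19 = 15^2 - 3 - 8 = 5
y3 = s (x1 - x3) - y1 mod 19 = 15 * (3 - 5) - 8 = 0

P + Q = (5, 0)


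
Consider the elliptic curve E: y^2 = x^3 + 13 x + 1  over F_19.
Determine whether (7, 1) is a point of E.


Check whether y^2 = x^3 + 13 x + 1 (mod 19) for (x, y) = (7, 1).
LHS: y^2 = 1^2 mod 19 = 1
RHS: x^3 + 13 x + 1 = 7^3 + 13*7 + 1 mod 19 = 17
LHS != RHS

No, not on the curve


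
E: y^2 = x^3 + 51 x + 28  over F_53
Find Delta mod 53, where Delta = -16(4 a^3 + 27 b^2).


4 a^3 + 27 b^2 = 4*51^3 + 27*28^2 = 530604 + 21168 = 551772
Delta = -16 * (551772) = -8828352
Delta mod 53 = 17

Delta = 17 (mod 53)


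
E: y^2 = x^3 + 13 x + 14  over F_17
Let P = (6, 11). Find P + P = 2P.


Doubling: s = (3 x1^2 + a) / (2 y1)
s = (3*6^2 + 13) / (2*11) mod 17 = 14
x3 = s^2 - 2 x1 mod 17 = 14^2 - 2*6 = 14
y3 = s (x1 - x3) - y1 mod 17 = 14 * (6 - 14) - 11 = 13

2P = (14, 13)


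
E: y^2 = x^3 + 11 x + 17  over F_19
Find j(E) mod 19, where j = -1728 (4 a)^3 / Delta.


Delta = -16(4 a^3 + 27 b^2) mod 19 = 13
-1728 * (4 a)^3 = -1728 * (4*11)^3 mod 19 = 7
j = 7 * 13^(-1) mod 19 = 2

j = 2 (mod 19)


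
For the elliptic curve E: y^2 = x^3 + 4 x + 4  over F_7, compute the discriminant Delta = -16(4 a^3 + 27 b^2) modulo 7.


4 a^3 + 27 b^2 = 4*4^3 + 27*4^2 = 256 + 432 = 688
Delta = -16 * (688) = -11008
Delta mod 7 = 3

Delta = 3 (mod 7)


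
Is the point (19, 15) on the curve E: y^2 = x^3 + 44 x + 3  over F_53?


Check whether y^2 = x^3 + 44 x + 3 (mod 53) for (x, y) = (19, 15).
LHS: y^2 = 15^2 mod 53 = 13
RHS: x^3 + 44 x + 3 = 19^3 + 44*19 + 3 mod 53 = 13
LHS = RHS

Yes, on the curve


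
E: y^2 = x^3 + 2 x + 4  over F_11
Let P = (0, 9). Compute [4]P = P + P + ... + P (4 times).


k = 4 = 100_2 (binary, LSB first: 001)
Double-and-add from P = (0, 9):
  bit 0 = 0: acc unchanged = O
  bit 1 = 0: acc unchanged = O
  bit 2 = 1: acc = O + (6, 10) = (6, 10)

4P = (6, 10)


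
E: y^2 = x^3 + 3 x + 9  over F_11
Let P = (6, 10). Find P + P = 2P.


Doubling: s = (3 x1^2 + a) / (2 y1)
s = (3*6^2 + 3) / (2*10) mod 11 = 5
x3 = s^2 - 2 x1 mod 11 = 5^2 - 2*6 = 2
y3 = s (x1 - x3) - y1 mod 11 = 5 * (6 - 2) - 10 = 10

2P = (2, 10)
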